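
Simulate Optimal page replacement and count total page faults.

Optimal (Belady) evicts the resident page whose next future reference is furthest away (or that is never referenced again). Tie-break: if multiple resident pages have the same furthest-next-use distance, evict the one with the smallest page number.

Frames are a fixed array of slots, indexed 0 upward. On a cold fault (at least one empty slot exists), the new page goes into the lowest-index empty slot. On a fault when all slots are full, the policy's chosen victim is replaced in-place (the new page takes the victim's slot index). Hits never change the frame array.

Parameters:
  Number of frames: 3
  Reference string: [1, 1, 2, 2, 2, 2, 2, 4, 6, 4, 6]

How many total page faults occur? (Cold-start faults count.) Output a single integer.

Answer: 4

Derivation:
Step 0: ref 1 → FAULT, frames=[1,-,-]
Step 1: ref 1 → HIT, frames=[1,-,-]
Step 2: ref 2 → FAULT, frames=[1,2,-]
Step 3: ref 2 → HIT, frames=[1,2,-]
Step 4: ref 2 → HIT, frames=[1,2,-]
Step 5: ref 2 → HIT, frames=[1,2,-]
Step 6: ref 2 → HIT, frames=[1,2,-]
Step 7: ref 4 → FAULT, frames=[1,2,4]
Step 8: ref 6 → FAULT (evict 1), frames=[6,2,4]
Step 9: ref 4 → HIT, frames=[6,2,4]
Step 10: ref 6 → HIT, frames=[6,2,4]
Total faults: 4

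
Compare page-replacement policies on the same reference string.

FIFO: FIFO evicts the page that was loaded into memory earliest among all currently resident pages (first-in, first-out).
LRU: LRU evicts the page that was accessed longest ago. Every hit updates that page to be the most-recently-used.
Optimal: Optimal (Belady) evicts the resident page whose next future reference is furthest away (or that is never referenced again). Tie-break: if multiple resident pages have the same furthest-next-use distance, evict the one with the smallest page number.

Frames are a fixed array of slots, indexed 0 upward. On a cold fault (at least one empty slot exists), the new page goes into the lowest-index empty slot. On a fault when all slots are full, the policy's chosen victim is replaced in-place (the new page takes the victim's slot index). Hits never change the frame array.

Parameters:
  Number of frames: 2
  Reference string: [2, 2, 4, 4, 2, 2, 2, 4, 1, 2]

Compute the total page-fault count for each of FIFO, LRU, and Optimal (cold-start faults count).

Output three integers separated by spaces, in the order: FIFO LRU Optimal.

--- FIFO ---
  step 0: ref 2 -> FAULT, frames=[2,-] (faults so far: 1)
  step 1: ref 2 -> HIT, frames=[2,-] (faults so far: 1)
  step 2: ref 4 -> FAULT, frames=[2,4] (faults so far: 2)
  step 3: ref 4 -> HIT, frames=[2,4] (faults so far: 2)
  step 4: ref 2 -> HIT, frames=[2,4] (faults so far: 2)
  step 5: ref 2 -> HIT, frames=[2,4] (faults so far: 2)
  step 6: ref 2 -> HIT, frames=[2,4] (faults so far: 2)
  step 7: ref 4 -> HIT, frames=[2,4] (faults so far: 2)
  step 8: ref 1 -> FAULT, evict 2, frames=[1,4] (faults so far: 3)
  step 9: ref 2 -> FAULT, evict 4, frames=[1,2] (faults so far: 4)
  FIFO total faults: 4
--- LRU ---
  step 0: ref 2 -> FAULT, frames=[2,-] (faults so far: 1)
  step 1: ref 2 -> HIT, frames=[2,-] (faults so far: 1)
  step 2: ref 4 -> FAULT, frames=[2,4] (faults so far: 2)
  step 3: ref 4 -> HIT, frames=[2,4] (faults so far: 2)
  step 4: ref 2 -> HIT, frames=[2,4] (faults so far: 2)
  step 5: ref 2 -> HIT, frames=[2,4] (faults so far: 2)
  step 6: ref 2 -> HIT, frames=[2,4] (faults so far: 2)
  step 7: ref 4 -> HIT, frames=[2,4] (faults so far: 2)
  step 8: ref 1 -> FAULT, evict 2, frames=[1,4] (faults so far: 3)
  step 9: ref 2 -> FAULT, evict 4, frames=[1,2] (faults so far: 4)
  LRU total faults: 4
--- Optimal ---
  step 0: ref 2 -> FAULT, frames=[2,-] (faults so far: 1)
  step 1: ref 2 -> HIT, frames=[2,-] (faults so far: 1)
  step 2: ref 4 -> FAULT, frames=[2,4] (faults so far: 2)
  step 3: ref 4 -> HIT, frames=[2,4] (faults so far: 2)
  step 4: ref 2 -> HIT, frames=[2,4] (faults so far: 2)
  step 5: ref 2 -> HIT, frames=[2,4] (faults so far: 2)
  step 6: ref 2 -> HIT, frames=[2,4] (faults so far: 2)
  step 7: ref 4 -> HIT, frames=[2,4] (faults so far: 2)
  step 8: ref 1 -> FAULT, evict 4, frames=[2,1] (faults so far: 3)
  step 9: ref 2 -> HIT, frames=[2,1] (faults so far: 3)
  Optimal total faults: 3

Answer: 4 4 3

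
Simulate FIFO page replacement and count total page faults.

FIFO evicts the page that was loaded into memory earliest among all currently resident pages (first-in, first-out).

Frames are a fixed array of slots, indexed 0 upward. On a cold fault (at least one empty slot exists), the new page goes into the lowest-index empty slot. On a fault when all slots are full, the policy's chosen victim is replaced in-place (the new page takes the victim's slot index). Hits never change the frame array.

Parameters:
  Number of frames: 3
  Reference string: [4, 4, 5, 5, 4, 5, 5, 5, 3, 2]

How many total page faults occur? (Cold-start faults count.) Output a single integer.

Answer: 4

Derivation:
Step 0: ref 4 → FAULT, frames=[4,-,-]
Step 1: ref 4 → HIT, frames=[4,-,-]
Step 2: ref 5 → FAULT, frames=[4,5,-]
Step 3: ref 5 → HIT, frames=[4,5,-]
Step 4: ref 4 → HIT, frames=[4,5,-]
Step 5: ref 5 → HIT, frames=[4,5,-]
Step 6: ref 5 → HIT, frames=[4,5,-]
Step 7: ref 5 → HIT, frames=[4,5,-]
Step 8: ref 3 → FAULT, frames=[4,5,3]
Step 9: ref 2 → FAULT (evict 4), frames=[2,5,3]
Total faults: 4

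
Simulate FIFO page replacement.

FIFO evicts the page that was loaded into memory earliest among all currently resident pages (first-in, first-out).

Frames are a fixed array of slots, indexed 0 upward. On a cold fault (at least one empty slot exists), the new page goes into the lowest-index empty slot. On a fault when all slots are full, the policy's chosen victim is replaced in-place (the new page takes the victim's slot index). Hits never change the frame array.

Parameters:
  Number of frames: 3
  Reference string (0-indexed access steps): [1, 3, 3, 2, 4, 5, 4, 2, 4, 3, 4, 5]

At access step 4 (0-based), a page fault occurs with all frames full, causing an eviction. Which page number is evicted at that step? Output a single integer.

Step 0: ref 1 -> FAULT, frames=[1,-,-]
Step 1: ref 3 -> FAULT, frames=[1,3,-]
Step 2: ref 3 -> HIT, frames=[1,3,-]
Step 3: ref 2 -> FAULT, frames=[1,3,2]
Step 4: ref 4 -> FAULT, evict 1, frames=[4,3,2]
At step 4: evicted page 1

Answer: 1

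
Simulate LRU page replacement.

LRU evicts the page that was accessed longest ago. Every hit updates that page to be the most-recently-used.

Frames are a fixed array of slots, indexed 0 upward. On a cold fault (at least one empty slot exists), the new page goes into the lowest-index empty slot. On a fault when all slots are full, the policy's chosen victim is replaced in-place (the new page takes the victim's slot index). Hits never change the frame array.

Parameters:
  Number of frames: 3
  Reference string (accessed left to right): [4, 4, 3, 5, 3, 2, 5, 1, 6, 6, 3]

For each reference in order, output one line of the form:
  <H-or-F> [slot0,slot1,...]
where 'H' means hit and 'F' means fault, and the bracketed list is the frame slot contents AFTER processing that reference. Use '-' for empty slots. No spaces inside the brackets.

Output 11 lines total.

F [4,-,-]
H [4,-,-]
F [4,3,-]
F [4,3,5]
H [4,3,5]
F [2,3,5]
H [2,3,5]
F [2,1,5]
F [6,1,5]
H [6,1,5]
F [6,1,3]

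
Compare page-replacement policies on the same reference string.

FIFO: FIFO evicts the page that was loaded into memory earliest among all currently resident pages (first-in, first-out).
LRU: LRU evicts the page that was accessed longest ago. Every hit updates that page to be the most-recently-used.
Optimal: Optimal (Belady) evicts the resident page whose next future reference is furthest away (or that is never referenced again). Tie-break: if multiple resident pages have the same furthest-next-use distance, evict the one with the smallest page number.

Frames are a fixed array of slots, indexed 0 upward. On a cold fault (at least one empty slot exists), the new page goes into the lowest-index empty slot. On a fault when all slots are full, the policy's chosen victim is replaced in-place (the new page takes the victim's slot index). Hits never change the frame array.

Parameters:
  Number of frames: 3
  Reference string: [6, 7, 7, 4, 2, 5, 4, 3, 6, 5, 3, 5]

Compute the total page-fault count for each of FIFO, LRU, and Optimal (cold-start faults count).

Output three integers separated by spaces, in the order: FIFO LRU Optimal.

--- FIFO ---
  step 0: ref 6 -> FAULT, frames=[6,-,-] (faults so far: 1)
  step 1: ref 7 -> FAULT, frames=[6,7,-] (faults so far: 2)
  step 2: ref 7 -> HIT, frames=[6,7,-] (faults so far: 2)
  step 3: ref 4 -> FAULT, frames=[6,7,4] (faults so far: 3)
  step 4: ref 2 -> FAULT, evict 6, frames=[2,7,4] (faults so far: 4)
  step 5: ref 5 -> FAULT, evict 7, frames=[2,5,4] (faults so far: 5)
  step 6: ref 4 -> HIT, frames=[2,5,4] (faults so far: 5)
  step 7: ref 3 -> FAULT, evict 4, frames=[2,5,3] (faults so far: 6)
  step 8: ref 6 -> FAULT, evict 2, frames=[6,5,3] (faults so far: 7)
  step 9: ref 5 -> HIT, frames=[6,5,3] (faults so far: 7)
  step 10: ref 3 -> HIT, frames=[6,5,3] (faults so far: 7)
  step 11: ref 5 -> HIT, frames=[6,5,3] (faults so far: 7)
  FIFO total faults: 7
--- LRU ---
  step 0: ref 6 -> FAULT, frames=[6,-,-] (faults so far: 1)
  step 1: ref 7 -> FAULT, frames=[6,7,-] (faults so far: 2)
  step 2: ref 7 -> HIT, frames=[6,7,-] (faults so far: 2)
  step 3: ref 4 -> FAULT, frames=[6,7,4] (faults so far: 3)
  step 4: ref 2 -> FAULT, evict 6, frames=[2,7,4] (faults so far: 4)
  step 5: ref 5 -> FAULT, evict 7, frames=[2,5,4] (faults so far: 5)
  step 6: ref 4 -> HIT, frames=[2,5,4] (faults so far: 5)
  step 7: ref 3 -> FAULT, evict 2, frames=[3,5,4] (faults so far: 6)
  step 8: ref 6 -> FAULT, evict 5, frames=[3,6,4] (faults so far: 7)
  step 9: ref 5 -> FAULT, evict 4, frames=[3,6,5] (faults so far: 8)
  step 10: ref 3 -> HIT, frames=[3,6,5] (faults so far: 8)
  step 11: ref 5 -> HIT, frames=[3,6,5] (faults so far: 8)
  LRU total faults: 8
--- Optimal ---
  step 0: ref 6 -> FAULT, frames=[6,-,-] (faults so far: 1)
  step 1: ref 7 -> FAULT, frames=[6,7,-] (faults so far: 2)
  step 2: ref 7 -> HIT, frames=[6,7,-] (faults so far: 2)
  step 3: ref 4 -> FAULT, frames=[6,7,4] (faults so far: 3)
  step 4: ref 2 -> FAULT, evict 7, frames=[6,2,4] (faults so far: 4)
  step 5: ref 5 -> FAULT, evict 2, frames=[6,5,4] (faults so far: 5)
  step 6: ref 4 -> HIT, frames=[6,5,4] (faults so far: 5)
  step 7: ref 3 -> FAULT, evict 4, frames=[6,5,3] (faults so far: 6)
  step 8: ref 6 -> HIT, frames=[6,5,3] (faults so far: 6)
  step 9: ref 5 -> HIT, frames=[6,5,3] (faults so far: 6)
  step 10: ref 3 -> HIT, frames=[6,5,3] (faults so far: 6)
  step 11: ref 5 -> HIT, frames=[6,5,3] (faults so far: 6)
  Optimal total faults: 6

Answer: 7 8 6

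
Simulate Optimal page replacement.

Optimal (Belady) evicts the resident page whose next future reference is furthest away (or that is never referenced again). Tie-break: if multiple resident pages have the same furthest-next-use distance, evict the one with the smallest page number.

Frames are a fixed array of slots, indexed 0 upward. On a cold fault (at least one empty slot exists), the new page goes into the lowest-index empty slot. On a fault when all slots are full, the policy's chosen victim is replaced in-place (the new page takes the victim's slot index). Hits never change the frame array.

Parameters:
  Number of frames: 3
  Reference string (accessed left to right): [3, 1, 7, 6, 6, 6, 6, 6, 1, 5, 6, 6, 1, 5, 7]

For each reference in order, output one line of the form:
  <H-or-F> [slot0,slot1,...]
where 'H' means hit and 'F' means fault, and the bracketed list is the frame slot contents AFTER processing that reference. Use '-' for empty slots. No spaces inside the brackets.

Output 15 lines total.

F [3,-,-]
F [3,1,-]
F [3,1,7]
F [6,1,7]
H [6,1,7]
H [6,1,7]
H [6,1,7]
H [6,1,7]
H [6,1,7]
F [6,1,5]
H [6,1,5]
H [6,1,5]
H [6,1,5]
H [6,1,5]
F [6,7,5]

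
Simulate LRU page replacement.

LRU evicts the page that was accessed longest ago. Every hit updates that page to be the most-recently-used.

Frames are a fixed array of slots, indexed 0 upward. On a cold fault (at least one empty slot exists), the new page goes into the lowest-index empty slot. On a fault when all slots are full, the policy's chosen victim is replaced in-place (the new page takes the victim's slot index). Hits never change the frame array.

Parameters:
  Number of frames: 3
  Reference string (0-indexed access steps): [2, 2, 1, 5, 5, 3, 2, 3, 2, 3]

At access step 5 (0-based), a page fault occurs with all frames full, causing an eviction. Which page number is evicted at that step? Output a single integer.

Answer: 2

Derivation:
Step 0: ref 2 -> FAULT, frames=[2,-,-]
Step 1: ref 2 -> HIT, frames=[2,-,-]
Step 2: ref 1 -> FAULT, frames=[2,1,-]
Step 3: ref 5 -> FAULT, frames=[2,1,5]
Step 4: ref 5 -> HIT, frames=[2,1,5]
Step 5: ref 3 -> FAULT, evict 2, frames=[3,1,5]
At step 5: evicted page 2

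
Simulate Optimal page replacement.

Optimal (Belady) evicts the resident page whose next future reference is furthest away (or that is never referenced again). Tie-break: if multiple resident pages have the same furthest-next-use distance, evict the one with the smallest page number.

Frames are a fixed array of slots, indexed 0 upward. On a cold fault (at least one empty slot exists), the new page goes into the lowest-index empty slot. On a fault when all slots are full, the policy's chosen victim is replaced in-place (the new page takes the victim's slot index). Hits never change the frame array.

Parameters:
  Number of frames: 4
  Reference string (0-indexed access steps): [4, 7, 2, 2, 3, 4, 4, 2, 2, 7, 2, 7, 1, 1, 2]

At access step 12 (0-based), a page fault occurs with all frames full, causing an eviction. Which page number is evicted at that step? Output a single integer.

Step 0: ref 4 -> FAULT, frames=[4,-,-,-]
Step 1: ref 7 -> FAULT, frames=[4,7,-,-]
Step 2: ref 2 -> FAULT, frames=[4,7,2,-]
Step 3: ref 2 -> HIT, frames=[4,7,2,-]
Step 4: ref 3 -> FAULT, frames=[4,7,2,3]
Step 5: ref 4 -> HIT, frames=[4,7,2,3]
Step 6: ref 4 -> HIT, frames=[4,7,2,3]
Step 7: ref 2 -> HIT, frames=[4,7,2,3]
Step 8: ref 2 -> HIT, frames=[4,7,2,3]
Step 9: ref 7 -> HIT, frames=[4,7,2,3]
Step 10: ref 2 -> HIT, frames=[4,7,2,3]
Step 11: ref 7 -> HIT, frames=[4,7,2,3]
Step 12: ref 1 -> FAULT, evict 3, frames=[4,7,2,1]
At step 12: evicted page 3

Answer: 3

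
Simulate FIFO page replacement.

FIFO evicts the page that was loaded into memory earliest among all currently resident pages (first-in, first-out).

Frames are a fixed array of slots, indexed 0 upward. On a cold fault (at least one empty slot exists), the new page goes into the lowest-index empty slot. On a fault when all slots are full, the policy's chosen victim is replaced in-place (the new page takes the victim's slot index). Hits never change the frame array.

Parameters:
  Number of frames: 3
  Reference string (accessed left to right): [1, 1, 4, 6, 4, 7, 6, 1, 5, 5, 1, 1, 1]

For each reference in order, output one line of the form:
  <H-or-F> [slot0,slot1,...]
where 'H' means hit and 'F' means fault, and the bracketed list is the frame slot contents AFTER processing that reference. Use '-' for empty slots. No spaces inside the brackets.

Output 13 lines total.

F [1,-,-]
H [1,-,-]
F [1,4,-]
F [1,4,6]
H [1,4,6]
F [7,4,6]
H [7,4,6]
F [7,1,6]
F [7,1,5]
H [7,1,5]
H [7,1,5]
H [7,1,5]
H [7,1,5]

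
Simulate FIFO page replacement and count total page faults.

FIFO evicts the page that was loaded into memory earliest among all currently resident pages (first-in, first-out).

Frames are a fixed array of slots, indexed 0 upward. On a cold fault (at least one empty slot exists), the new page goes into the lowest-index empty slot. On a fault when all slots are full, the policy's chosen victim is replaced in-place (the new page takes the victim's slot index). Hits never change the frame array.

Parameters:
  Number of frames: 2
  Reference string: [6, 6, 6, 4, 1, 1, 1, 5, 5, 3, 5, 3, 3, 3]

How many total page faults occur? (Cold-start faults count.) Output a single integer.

Answer: 5

Derivation:
Step 0: ref 6 → FAULT, frames=[6,-]
Step 1: ref 6 → HIT, frames=[6,-]
Step 2: ref 6 → HIT, frames=[6,-]
Step 3: ref 4 → FAULT, frames=[6,4]
Step 4: ref 1 → FAULT (evict 6), frames=[1,4]
Step 5: ref 1 → HIT, frames=[1,4]
Step 6: ref 1 → HIT, frames=[1,4]
Step 7: ref 5 → FAULT (evict 4), frames=[1,5]
Step 8: ref 5 → HIT, frames=[1,5]
Step 9: ref 3 → FAULT (evict 1), frames=[3,5]
Step 10: ref 5 → HIT, frames=[3,5]
Step 11: ref 3 → HIT, frames=[3,5]
Step 12: ref 3 → HIT, frames=[3,5]
Step 13: ref 3 → HIT, frames=[3,5]
Total faults: 5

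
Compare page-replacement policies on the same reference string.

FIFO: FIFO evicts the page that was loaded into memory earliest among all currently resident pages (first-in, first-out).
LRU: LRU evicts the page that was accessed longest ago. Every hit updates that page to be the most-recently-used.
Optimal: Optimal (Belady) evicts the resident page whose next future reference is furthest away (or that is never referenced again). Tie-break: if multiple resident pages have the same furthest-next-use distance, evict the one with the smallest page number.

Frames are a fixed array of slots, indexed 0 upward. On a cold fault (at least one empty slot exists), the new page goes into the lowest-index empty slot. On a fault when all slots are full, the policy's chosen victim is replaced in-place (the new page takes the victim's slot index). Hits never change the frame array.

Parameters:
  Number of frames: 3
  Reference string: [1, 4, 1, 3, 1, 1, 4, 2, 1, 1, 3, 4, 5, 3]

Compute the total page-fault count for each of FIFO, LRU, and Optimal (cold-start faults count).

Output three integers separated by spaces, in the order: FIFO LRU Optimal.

--- FIFO ---
  step 0: ref 1 -> FAULT, frames=[1,-,-] (faults so far: 1)
  step 1: ref 4 -> FAULT, frames=[1,4,-] (faults so far: 2)
  step 2: ref 1 -> HIT, frames=[1,4,-] (faults so far: 2)
  step 3: ref 3 -> FAULT, frames=[1,4,3] (faults so far: 3)
  step 4: ref 1 -> HIT, frames=[1,4,3] (faults so far: 3)
  step 5: ref 1 -> HIT, frames=[1,4,3] (faults so far: 3)
  step 6: ref 4 -> HIT, frames=[1,4,3] (faults so far: 3)
  step 7: ref 2 -> FAULT, evict 1, frames=[2,4,3] (faults so far: 4)
  step 8: ref 1 -> FAULT, evict 4, frames=[2,1,3] (faults so far: 5)
  step 9: ref 1 -> HIT, frames=[2,1,3] (faults so far: 5)
  step 10: ref 3 -> HIT, frames=[2,1,3] (faults so far: 5)
  step 11: ref 4 -> FAULT, evict 3, frames=[2,1,4] (faults so far: 6)
  step 12: ref 5 -> FAULT, evict 2, frames=[5,1,4] (faults so far: 7)
  step 13: ref 3 -> FAULT, evict 1, frames=[5,3,4] (faults so far: 8)
  FIFO total faults: 8
--- LRU ---
  step 0: ref 1 -> FAULT, frames=[1,-,-] (faults so far: 1)
  step 1: ref 4 -> FAULT, frames=[1,4,-] (faults so far: 2)
  step 2: ref 1 -> HIT, frames=[1,4,-] (faults so far: 2)
  step 3: ref 3 -> FAULT, frames=[1,4,3] (faults so far: 3)
  step 4: ref 1 -> HIT, frames=[1,4,3] (faults so far: 3)
  step 5: ref 1 -> HIT, frames=[1,4,3] (faults so far: 3)
  step 6: ref 4 -> HIT, frames=[1,4,3] (faults so far: 3)
  step 7: ref 2 -> FAULT, evict 3, frames=[1,4,2] (faults so far: 4)
  step 8: ref 1 -> HIT, frames=[1,4,2] (faults so far: 4)
  step 9: ref 1 -> HIT, frames=[1,4,2] (faults so far: 4)
  step 10: ref 3 -> FAULT, evict 4, frames=[1,3,2] (faults so far: 5)
  step 11: ref 4 -> FAULT, evict 2, frames=[1,3,4] (faults so far: 6)
  step 12: ref 5 -> FAULT, evict 1, frames=[5,3,4] (faults so far: 7)
  step 13: ref 3 -> HIT, frames=[5,3,4] (faults so far: 7)
  LRU total faults: 7
--- Optimal ---
  step 0: ref 1 -> FAULT, frames=[1,-,-] (faults so far: 1)
  step 1: ref 4 -> FAULT, frames=[1,4,-] (faults so far: 2)
  step 2: ref 1 -> HIT, frames=[1,4,-] (faults so far: 2)
  step 3: ref 3 -> FAULT, frames=[1,4,3] (faults so far: 3)
  step 4: ref 1 -> HIT, frames=[1,4,3] (faults so far: 3)
  step 5: ref 1 -> HIT, frames=[1,4,3] (faults so far: 3)
  step 6: ref 4 -> HIT, frames=[1,4,3] (faults so far: 3)
  step 7: ref 2 -> FAULT, evict 4, frames=[1,2,3] (faults so far: 4)
  step 8: ref 1 -> HIT, frames=[1,2,3] (faults so far: 4)
  step 9: ref 1 -> HIT, frames=[1,2,3] (faults so far: 4)
  step 10: ref 3 -> HIT, frames=[1,2,3] (faults so far: 4)
  step 11: ref 4 -> FAULT, evict 1, frames=[4,2,3] (faults so far: 5)
  step 12: ref 5 -> FAULT, evict 2, frames=[4,5,3] (faults so far: 6)
  step 13: ref 3 -> HIT, frames=[4,5,3] (faults so far: 6)
  Optimal total faults: 6

Answer: 8 7 6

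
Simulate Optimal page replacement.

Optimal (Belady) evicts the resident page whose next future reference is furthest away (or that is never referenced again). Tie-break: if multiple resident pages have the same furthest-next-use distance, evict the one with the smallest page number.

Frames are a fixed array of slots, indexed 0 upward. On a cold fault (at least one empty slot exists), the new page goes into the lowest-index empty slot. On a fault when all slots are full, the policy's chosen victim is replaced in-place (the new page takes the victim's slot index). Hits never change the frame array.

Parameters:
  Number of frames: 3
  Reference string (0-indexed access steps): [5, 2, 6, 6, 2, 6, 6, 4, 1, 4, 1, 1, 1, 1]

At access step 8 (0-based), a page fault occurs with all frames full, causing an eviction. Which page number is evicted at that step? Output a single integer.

Step 0: ref 5 -> FAULT, frames=[5,-,-]
Step 1: ref 2 -> FAULT, frames=[5,2,-]
Step 2: ref 6 -> FAULT, frames=[5,2,6]
Step 3: ref 6 -> HIT, frames=[5,2,6]
Step 4: ref 2 -> HIT, frames=[5,2,6]
Step 5: ref 6 -> HIT, frames=[5,2,6]
Step 6: ref 6 -> HIT, frames=[5,2,6]
Step 7: ref 4 -> FAULT, evict 2, frames=[5,4,6]
Step 8: ref 1 -> FAULT, evict 5, frames=[1,4,6]
At step 8: evicted page 5

Answer: 5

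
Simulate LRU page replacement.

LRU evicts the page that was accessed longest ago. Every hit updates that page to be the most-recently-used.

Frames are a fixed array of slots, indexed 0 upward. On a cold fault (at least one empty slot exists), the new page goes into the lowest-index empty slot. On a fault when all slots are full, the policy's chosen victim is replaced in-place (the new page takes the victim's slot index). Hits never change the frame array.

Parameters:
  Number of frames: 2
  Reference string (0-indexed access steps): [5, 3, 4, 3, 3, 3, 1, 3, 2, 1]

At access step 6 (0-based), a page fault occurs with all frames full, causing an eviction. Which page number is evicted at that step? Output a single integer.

Answer: 4

Derivation:
Step 0: ref 5 -> FAULT, frames=[5,-]
Step 1: ref 3 -> FAULT, frames=[5,3]
Step 2: ref 4 -> FAULT, evict 5, frames=[4,3]
Step 3: ref 3 -> HIT, frames=[4,3]
Step 4: ref 3 -> HIT, frames=[4,3]
Step 5: ref 3 -> HIT, frames=[4,3]
Step 6: ref 1 -> FAULT, evict 4, frames=[1,3]
At step 6: evicted page 4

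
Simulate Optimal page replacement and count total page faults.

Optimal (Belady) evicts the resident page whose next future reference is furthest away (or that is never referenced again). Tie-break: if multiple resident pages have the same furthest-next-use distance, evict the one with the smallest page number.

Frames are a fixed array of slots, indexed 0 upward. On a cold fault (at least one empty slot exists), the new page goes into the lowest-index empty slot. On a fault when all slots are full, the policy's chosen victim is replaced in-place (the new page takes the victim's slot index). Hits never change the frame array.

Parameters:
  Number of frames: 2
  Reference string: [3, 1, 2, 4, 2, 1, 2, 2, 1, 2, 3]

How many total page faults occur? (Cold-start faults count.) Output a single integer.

Answer: 6

Derivation:
Step 0: ref 3 → FAULT, frames=[3,-]
Step 1: ref 1 → FAULT, frames=[3,1]
Step 2: ref 2 → FAULT (evict 3), frames=[2,1]
Step 3: ref 4 → FAULT (evict 1), frames=[2,4]
Step 4: ref 2 → HIT, frames=[2,4]
Step 5: ref 1 → FAULT (evict 4), frames=[2,1]
Step 6: ref 2 → HIT, frames=[2,1]
Step 7: ref 2 → HIT, frames=[2,1]
Step 8: ref 1 → HIT, frames=[2,1]
Step 9: ref 2 → HIT, frames=[2,1]
Step 10: ref 3 → FAULT (evict 1), frames=[2,3]
Total faults: 6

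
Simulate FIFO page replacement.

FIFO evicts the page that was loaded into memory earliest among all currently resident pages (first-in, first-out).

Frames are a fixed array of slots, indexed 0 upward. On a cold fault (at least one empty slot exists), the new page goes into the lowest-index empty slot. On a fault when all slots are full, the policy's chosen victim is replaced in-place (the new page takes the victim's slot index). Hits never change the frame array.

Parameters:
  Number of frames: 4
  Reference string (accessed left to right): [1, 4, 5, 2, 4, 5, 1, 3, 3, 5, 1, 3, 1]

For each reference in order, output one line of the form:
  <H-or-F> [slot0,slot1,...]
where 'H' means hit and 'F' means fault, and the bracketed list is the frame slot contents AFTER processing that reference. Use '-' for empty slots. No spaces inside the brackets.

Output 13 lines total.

F [1,-,-,-]
F [1,4,-,-]
F [1,4,5,-]
F [1,4,5,2]
H [1,4,5,2]
H [1,4,5,2]
H [1,4,5,2]
F [3,4,5,2]
H [3,4,5,2]
H [3,4,5,2]
F [3,1,5,2]
H [3,1,5,2]
H [3,1,5,2]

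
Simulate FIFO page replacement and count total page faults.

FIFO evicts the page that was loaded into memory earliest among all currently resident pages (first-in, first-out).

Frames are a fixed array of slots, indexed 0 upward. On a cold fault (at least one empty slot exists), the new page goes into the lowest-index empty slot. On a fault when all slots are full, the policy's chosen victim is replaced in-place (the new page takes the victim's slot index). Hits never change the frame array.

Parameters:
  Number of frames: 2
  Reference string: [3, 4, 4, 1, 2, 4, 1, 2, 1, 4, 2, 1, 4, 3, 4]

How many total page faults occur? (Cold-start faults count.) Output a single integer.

Step 0: ref 3 → FAULT, frames=[3,-]
Step 1: ref 4 → FAULT, frames=[3,4]
Step 2: ref 4 → HIT, frames=[3,4]
Step 3: ref 1 → FAULT (evict 3), frames=[1,4]
Step 4: ref 2 → FAULT (evict 4), frames=[1,2]
Step 5: ref 4 → FAULT (evict 1), frames=[4,2]
Step 6: ref 1 → FAULT (evict 2), frames=[4,1]
Step 7: ref 2 → FAULT (evict 4), frames=[2,1]
Step 8: ref 1 → HIT, frames=[2,1]
Step 9: ref 4 → FAULT (evict 1), frames=[2,4]
Step 10: ref 2 → HIT, frames=[2,4]
Step 11: ref 1 → FAULT (evict 2), frames=[1,4]
Step 12: ref 4 → HIT, frames=[1,4]
Step 13: ref 3 → FAULT (evict 4), frames=[1,3]
Step 14: ref 4 → FAULT (evict 1), frames=[4,3]
Total faults: 11

Answer: 11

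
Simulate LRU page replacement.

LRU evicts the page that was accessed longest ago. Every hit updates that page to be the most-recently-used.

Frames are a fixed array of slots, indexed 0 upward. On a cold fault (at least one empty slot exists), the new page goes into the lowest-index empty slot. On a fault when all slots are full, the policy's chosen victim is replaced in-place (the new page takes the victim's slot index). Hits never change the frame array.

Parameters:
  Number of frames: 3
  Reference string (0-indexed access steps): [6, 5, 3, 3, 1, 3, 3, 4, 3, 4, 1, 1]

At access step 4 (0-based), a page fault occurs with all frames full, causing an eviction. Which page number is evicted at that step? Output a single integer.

Answer: 6

Derivation:
Step 0: ref 6 -> FAULT, frames=[6,-,-]
Step 1: ref 5 -> FAULT, frames=[6,5,-]
Step 2: ref 3 -> FAULT, frames=[6,5,3]
Step 3: ref 3 -> HIT, frames=[6,5,3]
Step 4: ref 1 -> FAULT, evict 6, frames=[1,5,3]
At step 4: evicted page 6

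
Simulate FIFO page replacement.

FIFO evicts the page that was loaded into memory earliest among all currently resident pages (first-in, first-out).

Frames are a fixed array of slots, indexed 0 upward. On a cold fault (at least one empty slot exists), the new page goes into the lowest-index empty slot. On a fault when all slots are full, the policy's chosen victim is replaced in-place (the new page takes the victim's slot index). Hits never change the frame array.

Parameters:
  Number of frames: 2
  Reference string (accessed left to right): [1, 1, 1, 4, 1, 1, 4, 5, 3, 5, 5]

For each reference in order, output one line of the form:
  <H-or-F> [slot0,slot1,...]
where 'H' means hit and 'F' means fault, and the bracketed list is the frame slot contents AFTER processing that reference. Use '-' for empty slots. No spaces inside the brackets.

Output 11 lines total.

F [1,-]
H [1,-]
H [1,-]
F [1,4]
H [1,4]
H [1,4]
H [1,4]
F [5,4]
F [5,3]
H [5,3]
H [5,3]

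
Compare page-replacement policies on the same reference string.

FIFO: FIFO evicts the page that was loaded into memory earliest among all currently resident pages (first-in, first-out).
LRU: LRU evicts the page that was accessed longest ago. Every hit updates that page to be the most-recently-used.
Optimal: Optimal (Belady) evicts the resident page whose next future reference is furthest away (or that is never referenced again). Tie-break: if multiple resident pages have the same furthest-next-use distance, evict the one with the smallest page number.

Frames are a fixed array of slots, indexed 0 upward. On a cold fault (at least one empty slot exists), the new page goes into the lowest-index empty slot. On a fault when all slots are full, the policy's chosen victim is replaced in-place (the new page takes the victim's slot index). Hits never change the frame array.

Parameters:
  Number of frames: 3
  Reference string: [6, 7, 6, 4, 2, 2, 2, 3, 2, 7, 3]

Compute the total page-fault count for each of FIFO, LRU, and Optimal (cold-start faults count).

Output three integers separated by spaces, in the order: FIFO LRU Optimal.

Answer: 6 6 5

Derivation:
--- FIFO ---
  step 0: ref 6 -> FAULT, frames=[6,-,-] (faults so far: 1)
  step 1: ref 7 -> FAULT, frames=[6,7,-] (faults so far: 2)
  step 2: ref 6 -> HIT, frames=[6,7,-] (faults so far: 2)
  step 3: ref 4 -> FAULT, frames=[6,7,4] (faults so far: 3)
  step 4: ref 2 -> FAULT, evict 6, frames=[2,7,4] (faults so far: 4)
  step 5: ref 2 -> HIT, frames=[2,7,4] (faults so far: 4)
  step 6: ref 2 -> HIT, frames=[2,7,4] (faults so far: 4)
  step 7: ref 3 -> FAULT, evict 7, frames=[2,3,4] (faults so far: 5)
  step 8: ref 2 -> HIT, frames=[2,3,4] (faults so far: 5)
  step 9: ref 7 -> FAULT, evict 4, frames=[2,3,7] (faults so far: 6)
  step 10: ref 3 -> HIT, frames=[2,3,7] (faults so far: 6)
  FIFO total faults: 6
--- LRU ---
  step 0: ref 6 -> FAULT, frames=[6,-,-] (faults so far: 1)
  step 1: ref 7 -> FAULT, frames=[6,7,-] (faults so far: 2)
  step 2: ref 6 -> HIT, frames=[6,7,-] (faults so far: 2)
  step 3: ref 4 -> FAULT, frames=[6,7,4] (faults so far: 3)
  step 4: ref 2 -> FAULT, evict 7, frames=[6,2,4] (faults so far: 4)
  step 5: ref 2 -> HIT, frames=[6,2,4] (faults so far: 4)
  step 6: ref 2 -> HIT, frames=[6,2,4] (faults so far: 4)
  step 7: ref 3 -> FAULT, evict 6, frames=[3,2,4] (faults so far: 5)
  step 8: ref 2 -> HIT, frames=[3,2,4] (faults so far: 5)
  step 9: ref 7 -> FAULT, evict 4, frames=[3,2,7] (faults so far: 6)
  step 10: ref 3 -> HIT, frames=[3,2,7] (faults so far: 6)
  LRU total faults: 6
--- Optimal ---
  step 0: ref 6 -> FAULT, frames=[6,-,-] (faults so far: 1)
  step 1: ref 7 -> FAULT, frames=[6,7,-] (faults so far: 2)
  step 2: ref 6 -> HIT, frames=[6,7,-] (faults so far: 2)
  step 3: ref 4 -> FAULT, frames=[6,7,4] (faults so far: 3)
  step 4: ref 2 -> FAULT, evict 4, frames=[6,7,2] (faults so far: 4)
  step 5: ref 2 -> HIT, frames=[6,7,2] (faults so far: 4)
  step 6: ref 2 -> HIT, frames=[6,7,2] (faults so far: 4)
  step 7: ref 3 -> FAULT, evict 6, frames=[3,7,2] (faults so far: 5)
  step 8: ref 2 -> HIT, frames=[3,7,2] (faults so far: 5)
  step 9: ref 7 -> HIT, frames=[3,7,2] (faults so far: 5)
  step 10: ref 3 -> HIT, frames=[3,7,2] (faults so far: 5)
  Optimal total faults: 5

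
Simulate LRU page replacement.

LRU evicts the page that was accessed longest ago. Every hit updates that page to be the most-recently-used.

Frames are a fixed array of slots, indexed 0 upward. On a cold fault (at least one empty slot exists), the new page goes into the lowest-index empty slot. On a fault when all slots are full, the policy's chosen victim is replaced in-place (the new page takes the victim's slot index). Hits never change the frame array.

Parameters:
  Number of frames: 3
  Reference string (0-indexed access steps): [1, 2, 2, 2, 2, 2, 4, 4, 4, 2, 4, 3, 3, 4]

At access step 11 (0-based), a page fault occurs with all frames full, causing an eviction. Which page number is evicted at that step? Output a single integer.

Step 0: ref 1 -> FAULT, frames=[1,-,-]
Step 1: ref 2 -> FAULT, frames=[1,2,-]
Step 2: ref 2 -> HIT, frames=[1,2,-]
Step 3: ref 2 -> HIT, frames=[1,2,-]
Step 4: ref 2 -> HIT, frames=[1,2,-]
Step 5: ref 2 -> HIT, frames=[1,2,-]
Step 6: ref 4 -> FAULT, frames=[1,2,4]
Step 7: ref 4 -> HIT, frames=[1,2,4]
Step 8: ref 4 -> HIT, frames=[1,2,4]
Step 9: ref 2 -> HIT, frames=[1,2,4]
Step 10: ref 4 -> HIT, frames=[1,2,4]
Step 11: ref 3 -> FAULT, evict 1, frames=[3,2,4]
At step 11: evicted page 1

Answer: 1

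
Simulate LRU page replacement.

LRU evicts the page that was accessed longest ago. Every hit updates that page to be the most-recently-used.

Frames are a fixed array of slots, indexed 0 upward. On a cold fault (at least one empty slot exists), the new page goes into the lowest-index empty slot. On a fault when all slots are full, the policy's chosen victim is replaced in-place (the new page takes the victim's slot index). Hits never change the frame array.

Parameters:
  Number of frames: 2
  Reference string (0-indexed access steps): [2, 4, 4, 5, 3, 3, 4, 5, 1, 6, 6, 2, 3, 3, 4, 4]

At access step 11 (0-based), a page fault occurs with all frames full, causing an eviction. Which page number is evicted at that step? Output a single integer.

Step 0: ref 2 -> FAULT, frames=[2,-]
Step 1: ref 4 -> FAULT, frames=[2,4]
Step 2: ref 4 -> HIT, frames=[2,4]
Step 3: ref 5 -> FAULT, evict 2, frames=[5,4]
Step 4: ref 3 -> FAULT, evict 4, frames=[5,3]
Step 5: ref 3 -> HIT, frames=[5,3]
Step 6: ref 4 -> FAULT, evict 5, frames=[4,3]
Step 7: ref 5 -> FAULT, evict 3, frames=[4,5]
Step 8: ref 1 -> FAULT, evict 4, frames=[1,5]
Step 9: ref 6 -> FAULT, evict 5, frames=[1,6]
Step 10: ref 6 -> HIT, frames=[1,6]
Step 11: ref 2 -> FAULT, evict 1, frames=[2,6]
At step 11: evicted page 1

Answer: 1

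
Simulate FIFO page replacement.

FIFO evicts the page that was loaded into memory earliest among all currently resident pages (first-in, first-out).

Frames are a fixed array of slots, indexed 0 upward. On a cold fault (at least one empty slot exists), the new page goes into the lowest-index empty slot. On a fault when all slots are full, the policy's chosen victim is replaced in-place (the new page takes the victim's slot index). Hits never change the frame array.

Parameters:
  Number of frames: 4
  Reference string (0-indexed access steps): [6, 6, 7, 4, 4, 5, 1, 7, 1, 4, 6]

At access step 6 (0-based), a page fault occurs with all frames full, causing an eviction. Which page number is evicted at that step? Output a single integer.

Step 0: ref 6 -> FAULT, frames=[6,-,-,-]
Step 1: ref 6 -> HIT, frames=[6,-,-,-]
Step 2: ref 7 -> FAULT, frames=[6,7,-,-]
Step 3: ref 4 -> FAULT, frames=[6,7,4,-]
Step 4: ref 4 -> HIT, frames=[6,7,4,-]
Step 5: ref 5 -> FAULT, frames=[6,7,4,5]
Step 6: ref 1 -> FAULT, evict 6, frames=[1,7,4,5]
At step 6: evicted page 6

Answer: 6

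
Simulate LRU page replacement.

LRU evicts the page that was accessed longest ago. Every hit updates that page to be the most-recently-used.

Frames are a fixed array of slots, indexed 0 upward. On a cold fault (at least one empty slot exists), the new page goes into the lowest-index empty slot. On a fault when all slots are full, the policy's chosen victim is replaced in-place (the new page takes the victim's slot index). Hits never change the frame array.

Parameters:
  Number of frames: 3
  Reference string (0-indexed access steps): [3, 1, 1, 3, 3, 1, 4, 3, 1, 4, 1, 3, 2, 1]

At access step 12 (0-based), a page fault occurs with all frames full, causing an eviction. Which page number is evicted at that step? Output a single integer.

Step 0: ref 3 -> FAULT, frames=[3,-,-]
Step 1: ref 1 -> FAULT, frames=[3,1,-]
Step 2: ref 1 -> HIT, frames=[3,1,-]
Step 3: ref 3 -> HIT, frames=[3,1,-]
Step 4: ref 3 -> HIT, frames=[3,1,-]
Step 5: ref 1 -> HIT, frames=[3,1,-]
Step 6: ref 4 -> FAULT, frames=[3,1,4]
Step 7: ref 3 -> HIT, frames=[3,1,4]
Step 8: ref 1 -> HIT, frames=[3,1,4]
Step 9: ref 4 -> HIT, frames=[3,1,4]
Step 10: ref 1 -> HIT, frames=[3,1,4]
Step 11: ref 3 -> HIT, frames=[3,1,4]
Step 12: ref 2 -> FAULT, evict 4, frames=[3,1,2]
At step 12: evicted page 4

Answer: 4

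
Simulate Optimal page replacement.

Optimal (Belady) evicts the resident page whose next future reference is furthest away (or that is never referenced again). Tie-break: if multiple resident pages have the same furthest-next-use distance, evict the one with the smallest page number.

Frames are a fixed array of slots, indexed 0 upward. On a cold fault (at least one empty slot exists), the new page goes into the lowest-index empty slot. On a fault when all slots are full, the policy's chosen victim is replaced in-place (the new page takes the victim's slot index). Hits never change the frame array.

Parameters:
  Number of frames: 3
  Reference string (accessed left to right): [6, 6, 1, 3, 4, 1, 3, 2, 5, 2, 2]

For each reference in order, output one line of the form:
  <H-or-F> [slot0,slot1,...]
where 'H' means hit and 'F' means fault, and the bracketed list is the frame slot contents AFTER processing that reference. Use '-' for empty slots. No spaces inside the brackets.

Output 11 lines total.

F [6,-,-]
H [6,-,-]
F [6,1,-]
F [6,1,3]
F [4,1,3]
H [4,1,3]
H [4,1,3]
F [4,2,3]
F [4,2,5]
H [4,2,5]
H [4,2,5]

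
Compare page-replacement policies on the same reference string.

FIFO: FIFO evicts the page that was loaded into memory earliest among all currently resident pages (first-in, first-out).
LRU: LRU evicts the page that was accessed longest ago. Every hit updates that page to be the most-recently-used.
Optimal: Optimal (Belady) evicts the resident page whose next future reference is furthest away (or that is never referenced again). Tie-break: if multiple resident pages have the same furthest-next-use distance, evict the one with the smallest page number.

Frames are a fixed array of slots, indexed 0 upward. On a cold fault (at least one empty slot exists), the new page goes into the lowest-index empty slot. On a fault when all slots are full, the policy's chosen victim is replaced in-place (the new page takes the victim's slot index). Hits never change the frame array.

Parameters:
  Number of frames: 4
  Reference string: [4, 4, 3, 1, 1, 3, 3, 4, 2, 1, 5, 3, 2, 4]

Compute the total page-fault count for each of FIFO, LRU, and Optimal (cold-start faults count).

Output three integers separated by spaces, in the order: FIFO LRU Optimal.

--- FIFO ---
  step 0: ref 4 -> FAULT, frames=[4,-,-,-] (faults so far: 1)
  step 1: ref 4 -> HIT, frames=[4,-,-,-] (faults so far: 1)
  step 2: ref 3 -> FAULT, frames=[4,3,-,-] (faults so far: 2)
  step 3: ref 1 -> FAULT, frames=[4,3,1,-] (faults so far: 3)
  step 4: ref 1 -> HIT, frames=[4,3,1,-] (faults so far: 3)
  step 5: ref 3 -> HIT, frames=[4,3,1,-] (faults so far: 3)
  step 6: ref 3 -> HIT, frames=[4,3,1,-] (faults so far: 3)
  step 7: ref 4 -> HIT, frames=[4,3,1,-] (faults so far: 3)
  step 8: ref 2 -> FAULT, frames=[4,3,1,2] (faults so far: 4)
  step 9: ref 1 -> HIT, frames=[4,3,1,2] (faults so far: 4)
  step 10: ref 5 -> FAULT, evict 4, frames=[5,3,1,2] (faults so far: 5)
  step 11: ref 3 -> HIT, frames=[5,3,1,2] (faults so far: 5)
  step 12: ref 2 -> HIT, frames=[5,3,1,2] (faults so far: 5)
  step 13: ref 4 -> FAULT, evict 3, frames=[5,4,1,2] (faults so far: 6)
  FIFO total faults: 6
--- LRU ---
  step 0: ref 4 -> FAULT, frames=[4,-,-,-] (faults so far: 1)
  step 1: ref 4 -> HIT, frames=[4,-,-,-] (faults so far: 1)
  step 2: ref 3 -> FAULT, frames=[4,3,-,-] (faults so far: 2)
  step 3: ref 1 -> FAULT, frames=[4,3,1,-] (faults so far: 3)
  step 4: ref 1 -> HIT, frames=[4,3,1,-] (faults so far: 3)
  step 5: ref 3 -> HIT, frames=[4,3,1,-] (faults so far: 3)
  step 6: ref 3 -> HIT, frames=[4,3,1,-] (faults so far: 3)
  step 7: ref 4 -> HIT, frames=[4,3,1,-] (faults so far: 3)
  step 8: ref 2 -> FAULT, frames=[4,3,1,2] (faults so far: 4)
  step 9: ref 1 -> HIT, frames=[4,3,1,2] (faults so far: 4)
  step 10: ref 5 -> FAULT, evict 3, frames=[4,5,1,2] (faults so far: 5)
  step 11: ref 3 -> FAULT, evict 4, frames=[3,5,1,2] (faults so far: 6)
  step 12: ref 2 -> HIT, frames=[3,5,1,2] (faults so far: 6)
  step 13: ref 4 -> FAULT, evict 1, frames=[3,5,4,2] (faults so far: 7)
  LRU total faults: 7
--- Optimal ---
  step 0: ref 4 -> FAULT, frames=[4,-,-,-] (faults so far: 1)
  step 1: ref 4 -> HIT, frames=[4,-,-,-] (faults so far: 1)
  step 2: ref 3 -> FAULT, frames=[4,3,-,-] (faults so far: 2)
  step 3: ref 1 -> FAULT, frames=[4,3,1,-] (faults so far: 3)
  step 4: ref 1 -> HIT, frames=[4,3,1,-] (faults so far: 3)
  step 5: ref 3 -> HIT, frames=[4,3,1,-] (faults so far: 3)
  step 6: ref 3 -> HIT, frames=[4,3,1,-] (faults so far: 3)
  step 7: ref 4 -> HIT, frames=[4,3,1,-] (faults so far: 3)
  step 8: ref 2 -> FAULT, frames=[4,3,1,2] (faults so far: 4)
  step 9: ref 1 -> HIT, frames=[4,3,1,2] (faults so far: 4)
  step 10: ref 5 -> FAULT, evict 1, frames=[4,3,5,2] (faults so far: 5)
  step 11: ref 3 -> HIT, frames=[4,3,5,2] (faults so far: 5)
  step 12: ref 2 -> HIT, frames=[4,3,5,2] (faults so far: 5)
  step 13: ref 4 -> HIT, frames=[4,3,5,2] (faults so far: 5)
  Optimal total faults: 5

Answer: 6 7 5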